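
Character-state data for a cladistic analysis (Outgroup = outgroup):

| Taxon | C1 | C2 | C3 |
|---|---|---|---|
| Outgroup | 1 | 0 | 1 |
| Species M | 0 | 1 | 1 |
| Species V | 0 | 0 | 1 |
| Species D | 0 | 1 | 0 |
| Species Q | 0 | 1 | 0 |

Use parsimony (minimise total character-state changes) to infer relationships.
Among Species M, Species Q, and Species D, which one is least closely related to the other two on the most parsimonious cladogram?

Character polarity is set by the outgroup: the derived state is whichever differs from the outgroup's state, so for C1, C3 the derived state is '0', and for the remaining characters it is '1'.
All ingroup taxa share the derived state '0' for C1; it defines the ingroup but does not resolve relationships within it.
C2: derived state '1' in Species D, Species M, and Species Q only — synapomorphy for {Species D, Species M, Species Q}.
C3 (derived state '0') is shared by Species D and Species Q — a synapomorphy uniting that clade.
Most parsimonious ingroup topology: ((Species M,(Species D,Species Q)),Species V).
Species Q and Species D share a more recent common ancestor with each other than either does with Species M, so Species M is the least closely related of the three.

Species M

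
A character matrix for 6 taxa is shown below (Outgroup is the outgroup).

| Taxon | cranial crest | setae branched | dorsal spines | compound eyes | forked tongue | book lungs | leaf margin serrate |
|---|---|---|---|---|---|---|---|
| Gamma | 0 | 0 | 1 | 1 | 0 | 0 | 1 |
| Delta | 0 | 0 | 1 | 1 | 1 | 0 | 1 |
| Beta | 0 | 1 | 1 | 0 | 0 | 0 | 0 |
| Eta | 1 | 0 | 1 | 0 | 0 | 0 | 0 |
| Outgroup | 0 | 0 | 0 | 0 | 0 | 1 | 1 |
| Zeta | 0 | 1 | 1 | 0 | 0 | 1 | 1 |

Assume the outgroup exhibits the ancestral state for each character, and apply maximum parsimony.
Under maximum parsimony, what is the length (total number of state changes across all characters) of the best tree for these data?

Character polarity is set by the outgroup: the derived state is whichever differs from the outgroup's state, so for book lungs, leaf margin serrate the derived state is '0', and for the remaining characters it is '1'.
cranial crest: derived state '1' in Eta only — an autapomorphy, so it tells us nothing about relationships among taxa.
setae branched (state '1') occurs in Beta and Zeta but conflicts with the nesting implied by the other characters — most parsimoniously interpreted as homoplasy.
All ingroup taxa share the derived state '1' for dorsal spines; it defines the ingroup but does not resolve relationships within it.
compound eyes: derived state '1' in Delta and Gamma only — synapomorphy for {Delta, Gamma}.
forked tongue (derived state '1') is unique to Delta (autapomorphy; uninformative for grouping).
book lungs: derived state '0' in Beta, Delta, Eta, and Gamma only — synapomorphy for {Beta, Delta, Eta, Gamma}.
leaf margin serrate: derived state '0' in Beta and Eta only — synapomorphy for {Beta, Eta}.
Most parsimonious ingroup topology: (((Eta,Beta),(Gamma,Delta)),Zeta).
Changes per character on this tree: cranial crest: 1; setae branched: 2; dorsal spines: 1; compound eyes: 1; forked tongue: 1; book lungs: 1; leaf margin serrate: 1.
Total = 8.

8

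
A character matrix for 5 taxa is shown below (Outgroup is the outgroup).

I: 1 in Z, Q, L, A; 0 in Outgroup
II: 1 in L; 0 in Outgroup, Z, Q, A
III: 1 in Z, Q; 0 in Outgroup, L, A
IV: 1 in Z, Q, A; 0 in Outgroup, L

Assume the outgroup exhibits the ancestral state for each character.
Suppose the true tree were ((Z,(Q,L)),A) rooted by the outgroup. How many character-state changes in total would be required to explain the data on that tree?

Map each character onto ((Z,(Q,L)),A) (rooted by Outgroup) and count the minimum state changes it requires (Fitch parsimony):
I: 1; II: 1; III: 2; IV: 2.
Total tree length = 6.

6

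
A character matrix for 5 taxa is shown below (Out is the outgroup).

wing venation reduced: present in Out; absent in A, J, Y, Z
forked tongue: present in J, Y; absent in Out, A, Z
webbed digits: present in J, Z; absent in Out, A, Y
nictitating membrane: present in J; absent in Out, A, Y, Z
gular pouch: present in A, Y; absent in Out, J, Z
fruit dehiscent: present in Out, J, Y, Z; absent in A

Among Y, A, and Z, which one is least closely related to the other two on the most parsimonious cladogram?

Character polarity is set by the outgroup: the derived state is whichever differs from the outgroup's state, so for wing venation reduced, fruit dehiscent the derived state is 'absent', and for the remaining characters it is 'present'.
All ingroup taxa share the derived state 'absent' for wing venation reduced; it defines the ingroup but does not resolve relationships within it.
forked tongue groups J and Y, which is incompatible with the clades supported by the remaining characters; treating it as convergent (homoplasy) costs fewer steps than any alternative tree.
Only J and Z show the derived state 'present' for webbed digits, supporting them as a clade.
nictitating membrane (derived state 'present') is unique to J (autapomorphy; uninformative for grouping).
gular pouch: derived state 'present' in A and Y only — synapomorphy for {A, Y}.
fruit dehiscent (derived state 'absent') is unique to A (autapomorphy; uninformative for grouping).
Most parsimonious ingroup topology: ((A,Y),(J,Z)).
Y and A share a more recent common ancestor with each other than either does with Z, so Z is the least closely related of the three.

Z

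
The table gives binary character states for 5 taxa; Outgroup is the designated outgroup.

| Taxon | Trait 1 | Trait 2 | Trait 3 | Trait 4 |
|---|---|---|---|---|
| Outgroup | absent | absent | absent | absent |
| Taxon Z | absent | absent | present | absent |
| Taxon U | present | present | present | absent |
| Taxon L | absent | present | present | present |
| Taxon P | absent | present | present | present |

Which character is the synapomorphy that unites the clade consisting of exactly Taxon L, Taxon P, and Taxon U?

The outgroup has state 'absent' for every character, so 'present' is the derived state throughout.
Trait 1 (derived state 'present') is unique to Taxon U (autapomorphy; uninformative for grouping).
Trait 2: derived state 'present' in Taxon L, Taxon P, and Taxon U only — synapomorphy for {Taxon L, Taxon P, Taxon U}.
All ingroup taxa share the derived state 'present' for Trait 3; it defines the ingroup but does not resolve relationships within it.
Only Taxon L and Taxon P show the derived state 'present' for Trait 4, supporting them as a clade.
Most parsimonious ingroup topology: (Taxon Z,(Taxon U,(Taxon L,Taxon P))).
The clade {Taxon L, Taxon P, Taxon U} is supported by Trait 2: its derived state 'present' occurs in exactly those taxa and in no other taxon (including the outgroup).

Trait 2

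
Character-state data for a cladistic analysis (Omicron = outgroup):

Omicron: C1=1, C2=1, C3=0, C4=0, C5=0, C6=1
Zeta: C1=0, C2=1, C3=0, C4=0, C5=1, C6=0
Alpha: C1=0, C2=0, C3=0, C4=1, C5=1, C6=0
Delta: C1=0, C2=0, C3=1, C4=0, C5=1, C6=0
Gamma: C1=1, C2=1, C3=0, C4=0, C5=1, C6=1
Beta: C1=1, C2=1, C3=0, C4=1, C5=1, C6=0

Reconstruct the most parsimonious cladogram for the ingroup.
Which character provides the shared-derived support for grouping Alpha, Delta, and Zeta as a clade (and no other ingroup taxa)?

Character polarity is set by the outgroup: the derived state is whichever differs from the outgroup's state, so for C1, C2, C6 the derived state is '0', and for the remaining characters it is '1'.
Only Alpha, Delta, and Zeta show the derived state '0' for C1, supporting them as a clade.
C2: derived state '0' in Alpha and Delta only — synapomorphy for {Alpha, Delta}.
C3 (derived state '1') is unique to Delta (autapomorphy; uninformative for grouping).
C4 groups Alpha and Beta, which is incompatible with the clades supported by the remaining characters; treating it as convergent (homoplasy) costs fewer steps than any alternative tree.
All ingroup taxa share the derived state '1' for C5; it defines the ingroup but does not resolve relationships within it.
C6 (derived state '0') is shared by Alpha, Beta, Delta, and Zeta — a synapomorphy uniting that clade.
Most parsimonious ingroup topology: (((Zeta,(Alpha,Delta)),Beta),Gamma).
The clade {Alpha, Delta, Zeta} is supported by C1: its derived state '0' occurs in exactly those taxa and in no other taxon (including the outgroup).

C1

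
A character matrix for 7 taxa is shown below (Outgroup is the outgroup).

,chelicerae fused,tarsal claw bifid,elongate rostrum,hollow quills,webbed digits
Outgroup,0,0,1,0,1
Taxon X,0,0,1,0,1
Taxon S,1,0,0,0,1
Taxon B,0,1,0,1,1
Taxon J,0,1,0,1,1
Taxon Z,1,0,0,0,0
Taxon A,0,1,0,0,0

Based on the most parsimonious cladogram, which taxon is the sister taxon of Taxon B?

Character polarity is set by the outgroup: the derived state is whichever differs from the outgroup's state, so for elongate rostrum, webbed digits the derived state is '0', and for the remaining characters it is '1'.
Only Taxon S and Taxon Z show the derived state '1' for chelicerae fused, supporting them as a clade.
tarsal claw bifid: derived state '1' in Taxon A, Taxon B, and Taxon J only — synapomorphy for {Taxon A, Taxon B, Taxon J}.
elongate rostrum (derived state '0') is shared by Taxon A, Taxon B, Taxon J, Taxon S, and Taxon Z — a synapomorphy uniting that clade.
hollow quills (derived state '1') is shared by Taxon B and Taxon J — a synapomorphy uniting that clade.
webbed digits groups Taxon A and Taxon Z, which is incompatible with the clades supported by the remaining characters; treating it as convergent (homoplasy) costs fewer steps than any alternative tree.
Most parsimonious ingroup topology: (Taxon X,((Taxon S,Taxon Z),((Taxon B,Taxon J),Taxon A))).
Taxon B and Taxon J form a cherry on this tree, so they are sister taxa.

Taxon J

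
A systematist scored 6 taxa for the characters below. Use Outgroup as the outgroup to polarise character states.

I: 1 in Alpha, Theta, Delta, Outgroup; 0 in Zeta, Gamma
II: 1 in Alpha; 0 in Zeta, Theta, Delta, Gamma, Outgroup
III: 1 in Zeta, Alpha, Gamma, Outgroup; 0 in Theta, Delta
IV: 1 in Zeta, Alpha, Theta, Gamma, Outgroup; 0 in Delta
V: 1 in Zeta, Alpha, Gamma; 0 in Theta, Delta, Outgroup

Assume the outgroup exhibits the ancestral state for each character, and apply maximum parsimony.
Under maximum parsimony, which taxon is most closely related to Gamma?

Character polarity is set by the outgroup: the derived state is whichever differs from the outgroup's state, so for I, III, IV the derived state is '0', and for the remaining characters it is '1'.
I (derived state '0') is shared by Gamma and Zeta — a synapomorphy uniting that clade.
II (derived state '1') is unique to Alpha (autapomorphy; uninformative for grouping).
Only Delta and Theta show the derived state '0' for III, supporting them as a clade.
IV (derived state '0') is unique to Delta (autapomorphy; uninformative for grouping).
Only Alpha, Gamma, and Zeta show the derived state '1' for V, supporting them as a clade.
Most parsimonious ingroup topology: (((Zeta,Gamma),Alpha),(Delta,Theta)).
Gamma and Zeta form a cherry on this tree, so they are sister taxa.

Zeta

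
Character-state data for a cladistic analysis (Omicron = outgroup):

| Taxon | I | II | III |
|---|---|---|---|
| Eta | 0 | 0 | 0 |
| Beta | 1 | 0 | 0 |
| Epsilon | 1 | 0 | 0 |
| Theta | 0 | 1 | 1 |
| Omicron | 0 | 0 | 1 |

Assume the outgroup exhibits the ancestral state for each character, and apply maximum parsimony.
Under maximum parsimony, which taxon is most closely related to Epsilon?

Beta

Character polarity is set by the outgroup: the derived state is whichever differs from the outgroup's state, so for III the derived state is '0', and for the remaining characters it is '1'.
Only Beta and Epsilon show the derived state '1' for I, supporting them as a clade.
II: derived state '1' in Theta only — an autapomorphy, so it tells us nothing about relationships among taxa.
III (derived state '0') is shared by Beta, Epsilon, and Eta — a synapomorphy uniting that clade.
Most parsimonious ingroup topology: (((Epsilon,Beta),Eta),Theta).
Epsilon and Beta form a cherry on this tree, so they are sister taxa.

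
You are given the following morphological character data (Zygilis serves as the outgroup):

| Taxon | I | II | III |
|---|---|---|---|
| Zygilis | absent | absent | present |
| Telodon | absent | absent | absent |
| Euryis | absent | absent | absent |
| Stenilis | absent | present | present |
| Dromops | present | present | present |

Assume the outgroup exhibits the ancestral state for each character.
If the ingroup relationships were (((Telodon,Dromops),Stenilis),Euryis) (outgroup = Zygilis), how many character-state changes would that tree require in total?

Map each character onto (((Telodon,Dromops),Stenilis),Euryis) (rooted by Zygilis) and count the minimum state changes it requires (Fitch parsimony):
I: 1; II: 2; III: 2.
Total tree length = 5.

5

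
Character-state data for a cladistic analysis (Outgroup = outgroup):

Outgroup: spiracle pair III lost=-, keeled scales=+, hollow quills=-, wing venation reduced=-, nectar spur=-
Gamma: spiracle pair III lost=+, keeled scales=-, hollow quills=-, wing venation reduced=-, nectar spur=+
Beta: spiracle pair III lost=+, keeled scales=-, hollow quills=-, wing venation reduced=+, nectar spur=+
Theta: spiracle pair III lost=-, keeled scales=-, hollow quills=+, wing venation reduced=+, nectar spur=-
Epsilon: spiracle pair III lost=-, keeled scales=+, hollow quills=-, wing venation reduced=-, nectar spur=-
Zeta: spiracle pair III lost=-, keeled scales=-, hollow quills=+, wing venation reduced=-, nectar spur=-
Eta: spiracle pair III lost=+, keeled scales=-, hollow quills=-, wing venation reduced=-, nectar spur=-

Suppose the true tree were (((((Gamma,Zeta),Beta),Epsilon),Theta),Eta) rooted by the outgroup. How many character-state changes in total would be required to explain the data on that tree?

Map each character onto (((((Gamma,Zeta),Beta),Epsilon),Theta),Eta) (rooted by Outgroup) and count the minimum state changes it requires (Fitch parsimony):
spiracle pair III lost: 3; keeled scales: 2; hollow quills: 2; wing venation reduced: 2; nectar spur: 2.
Total tree length = 11.

11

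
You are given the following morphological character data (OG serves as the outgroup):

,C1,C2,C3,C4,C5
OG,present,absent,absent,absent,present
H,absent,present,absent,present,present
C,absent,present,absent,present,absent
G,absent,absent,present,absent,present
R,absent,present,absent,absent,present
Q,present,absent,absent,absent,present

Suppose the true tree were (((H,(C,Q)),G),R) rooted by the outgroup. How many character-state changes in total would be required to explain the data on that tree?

Map each character onto (((H,(C,Q)),G),R) (rooted by OG) and count the minimum state changes it requires (Fitch parsimony):
C1: 2; C2: 3; C3: 1; C4: 2; C5: 1.
Total tree length = 9.

9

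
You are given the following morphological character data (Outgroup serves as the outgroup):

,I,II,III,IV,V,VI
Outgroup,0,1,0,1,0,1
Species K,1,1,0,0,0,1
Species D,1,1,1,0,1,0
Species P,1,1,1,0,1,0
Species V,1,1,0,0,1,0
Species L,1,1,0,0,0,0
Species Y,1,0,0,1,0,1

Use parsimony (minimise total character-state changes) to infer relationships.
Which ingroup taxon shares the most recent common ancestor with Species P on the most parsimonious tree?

Character polarity is set by the outgroup: the derived state is whichever differs from the outgroup's state, so for II, IV, VI the derived state is '0', and for the remaining characters it is '1'.
I (derived state '1') is shared by all ingroup taxa — unites the whole ingroup.
II: derived state '0' in Species Y only — an autapomorphy, so it tells us nothing about relationships among taxa.
III (derived state '1') is shared by Species D and Species P — a synapomorphy uniting that clade.
IV: derived state '0' in Species D, Species K, Species L, Species P, and Species V only — synapomorphy for {Species D, Species K, Species L, Species P, Species V}.
Only Species D, Species P, and Species V show the derived state '1' for V, supporting them as a clade.
VI (derived state '0') is shared by Species D, Species L, Species P, and Species V — a synapomorphy uniting that clade.
Most parsimonious ingroup topology: ((Species K,(((Species D,Species P),Species V),Species L)),Species Y).
Species P and Species D form a cherry on this tree, so they are sister taxa.

Species D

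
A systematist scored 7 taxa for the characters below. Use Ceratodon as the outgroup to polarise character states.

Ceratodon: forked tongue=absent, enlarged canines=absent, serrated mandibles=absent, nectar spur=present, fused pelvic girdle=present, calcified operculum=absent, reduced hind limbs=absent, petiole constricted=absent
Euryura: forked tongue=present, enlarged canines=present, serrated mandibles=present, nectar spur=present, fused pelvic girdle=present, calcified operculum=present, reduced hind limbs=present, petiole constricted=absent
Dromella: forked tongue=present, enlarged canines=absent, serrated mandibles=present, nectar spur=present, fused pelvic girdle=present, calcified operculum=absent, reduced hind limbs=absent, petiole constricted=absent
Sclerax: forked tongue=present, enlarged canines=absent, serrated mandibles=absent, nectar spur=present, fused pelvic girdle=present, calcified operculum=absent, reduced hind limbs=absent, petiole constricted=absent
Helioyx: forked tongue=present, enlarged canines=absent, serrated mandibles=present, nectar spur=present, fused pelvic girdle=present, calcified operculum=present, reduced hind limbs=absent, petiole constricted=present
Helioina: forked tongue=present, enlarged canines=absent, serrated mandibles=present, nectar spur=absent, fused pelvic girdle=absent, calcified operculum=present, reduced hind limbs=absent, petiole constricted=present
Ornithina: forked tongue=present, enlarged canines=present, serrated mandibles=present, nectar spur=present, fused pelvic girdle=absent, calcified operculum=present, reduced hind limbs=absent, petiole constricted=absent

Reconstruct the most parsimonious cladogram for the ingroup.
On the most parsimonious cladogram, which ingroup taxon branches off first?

Character polarity is set by the outgroup: the derived state is whichever differs from the outgroup's state, so for nectar spur, fused pelvic girdle the derived state is 'absent', and for the remaining characters it is 'present'.
All ingroup taxa share the derived state 'present' for forked tongue; it defines the ingroup but does not resolve relationships within it.
enlarged canines: derived state 'present' in Euryura and Ornithina only — synapomorphy for {Euryura, Ornithina}.
Only Dromella, Euryura, Helioina, Helioyx, and Ornithina show the derived state 'present' for serrated mandibles, supporting them as a clade.
nectar spur (derived state 'absent') is unique to Helioina (autapomorphy; uninformative for grouping).
fused pelvic girdle (state 'absent') occurs in Helioina and Ornithina but conflicts with the nesting implied by the other characters — most parsimoniously interpreted as homoplasy.
calcified operculum: derived state 'present' in Euryura, Helioina, Helioyx, and Ornithina only — synapomorphy for {Euryura, Helioina, Helioyx, Ornithina}.
reduced hind limbs (derived state 'present') is unique to Euryura (autapomorphy; uninformative for grouping).
petiole constricted: derived state 'present' in Helioina and Helioyx only — synapomorphy for {Helioina, Helioyx}.
Most parsimonious ingroup topology: ((((Euryura,Ornithina),(Helioyx,Helioina)),Dromella),Sclerax).
Sclerax is sister to the clade containing all other ingroup taxa, so it is the earliest-diverging (most basal) ingroup lineage.

Sclerax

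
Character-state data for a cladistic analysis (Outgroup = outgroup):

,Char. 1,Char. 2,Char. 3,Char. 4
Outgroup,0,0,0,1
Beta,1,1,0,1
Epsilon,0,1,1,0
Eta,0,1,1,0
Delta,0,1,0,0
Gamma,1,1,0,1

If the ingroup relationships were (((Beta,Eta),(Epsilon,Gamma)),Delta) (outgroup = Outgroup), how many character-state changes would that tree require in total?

Map each character onto (((Beta,Eta),(Epsilon,Gamma)),Delta) (rooted by Outgroup) and count the minimum state changes it requires (Fitch parsimony):
Char. 1: 2; Char. 2: 1; Char. 3: 2; Char. 4: 3.
Total tree length = 8.

8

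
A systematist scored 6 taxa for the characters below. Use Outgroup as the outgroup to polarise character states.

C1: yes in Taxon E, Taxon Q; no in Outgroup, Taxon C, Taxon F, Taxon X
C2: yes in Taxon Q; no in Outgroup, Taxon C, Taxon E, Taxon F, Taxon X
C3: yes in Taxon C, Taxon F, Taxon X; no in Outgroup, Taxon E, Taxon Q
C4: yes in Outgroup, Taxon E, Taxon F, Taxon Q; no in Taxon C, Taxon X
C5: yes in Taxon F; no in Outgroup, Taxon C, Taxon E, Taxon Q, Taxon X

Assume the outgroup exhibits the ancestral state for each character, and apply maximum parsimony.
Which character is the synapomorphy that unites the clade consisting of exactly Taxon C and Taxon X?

Character polarity is set by the outgroup: the derived state is whichever differs from the outgroup's state, so for C4 the derived state is 'no', and for the remaining characters it is 'yes'.
C1 (derived state 'yes') is shared by Taxon E and Taxon Q — a synapomorphy uniting that clade.
C2 (derived state 'yes') is unique to Taxon Q (autapomorphy; uninformative for grouping).
C3 (derived state 'yes') is shared by Taxon C, Taxon F, and Taxon X — a synapomorphy uniting that clade.
C4: derived state 'no' in Taxon C and Taxon X only — synapomorphy for {Taxon C, Taxon X}.
C5: derived state 'yes' in Taxon F only — an autapomorphy, so it tells us nothing about relationships among taxa.
Most parsimonious ingroup topology: (((Taxon C,Taxon X),Taxon F),(Taxon E,Taxon Q)).
The clade {Taxon C, Taxon X} is supported by C4: its derived state 'no' occurs in exactly those taxa and in no other taxon (including the outgroup).

C4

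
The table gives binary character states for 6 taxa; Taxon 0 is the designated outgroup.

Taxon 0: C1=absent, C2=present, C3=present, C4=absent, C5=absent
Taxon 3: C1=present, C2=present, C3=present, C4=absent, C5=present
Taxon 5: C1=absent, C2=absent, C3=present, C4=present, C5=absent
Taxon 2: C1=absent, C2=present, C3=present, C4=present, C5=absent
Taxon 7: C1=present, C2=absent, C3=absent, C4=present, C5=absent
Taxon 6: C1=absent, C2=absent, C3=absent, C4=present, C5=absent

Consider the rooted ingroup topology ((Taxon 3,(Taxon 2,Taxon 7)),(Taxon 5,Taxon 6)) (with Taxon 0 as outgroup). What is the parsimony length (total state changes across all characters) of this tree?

9

Map each character onto ((Taxon 3,(Taxon 2,Taxon 7)),(Taxon 5,Taxon 6)) (rooted by Taxon 0) and count the minimum state changes it requires (Fitch parsimony):
C1: 2; C2: 2; C3: 2; C4: 2; C5: 1.
Total tree length = 9.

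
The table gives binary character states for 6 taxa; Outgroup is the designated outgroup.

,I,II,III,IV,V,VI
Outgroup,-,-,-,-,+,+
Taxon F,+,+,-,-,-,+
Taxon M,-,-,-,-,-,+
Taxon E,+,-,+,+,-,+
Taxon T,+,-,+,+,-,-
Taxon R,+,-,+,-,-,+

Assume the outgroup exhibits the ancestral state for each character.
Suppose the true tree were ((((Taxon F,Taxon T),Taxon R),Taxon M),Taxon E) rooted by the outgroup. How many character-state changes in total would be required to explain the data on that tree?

Map each character onto ((((Taxon F,Taxon T),Taxon R),Taxon M),Taxon E) (rooted by Outgroup) and count the minimum state changes it requires (Fitch parsimony):
I: 2; II: 1; III: 3; IV: 2; V: 1; VI: 1.
Total tree length = 10.

10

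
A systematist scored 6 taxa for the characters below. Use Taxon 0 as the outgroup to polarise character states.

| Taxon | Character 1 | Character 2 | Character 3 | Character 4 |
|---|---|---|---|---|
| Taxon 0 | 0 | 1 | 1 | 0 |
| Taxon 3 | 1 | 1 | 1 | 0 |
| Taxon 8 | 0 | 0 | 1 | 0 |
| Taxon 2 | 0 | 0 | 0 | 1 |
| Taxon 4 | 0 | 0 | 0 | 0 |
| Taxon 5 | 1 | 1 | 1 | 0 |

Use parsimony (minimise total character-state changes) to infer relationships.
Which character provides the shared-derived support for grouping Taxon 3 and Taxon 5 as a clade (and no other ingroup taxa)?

Character polarity is set by the outgroup: the derived state is whichever differs from the outgroup's state, so for Character 2, Character 3 the derived state is '0', and for the remaining characters it is '1'.
Only Taxon 3 and Taxon 5 show the derived state '1' for Character 1, supporting them as a clade.
Character 2 (derived state '0') is shared by Taxon 2, Taxon 4, and Taxon 8 — a synapomorphy uniting that clade.
Character 3: derived state '0' in Taxon 2 and Taxon 4 only — synapomorphy for {Taxon 2, Taxon 4}.
Character 4 (derived state '1') is unique to Taxon 2 (autapomorphy; uninformative for grouping).
Most parsimonious ingroup topology: ((Taxon 3,Taxon 5),(Taxon 8,(Taxon 2,Taxon 4))).
The clade {Taxon 3, Taxon 5} is supported by Character 1: its derived state '1' occurs in exactly those taxa and in no other taxon (including the outgroup).

Character 1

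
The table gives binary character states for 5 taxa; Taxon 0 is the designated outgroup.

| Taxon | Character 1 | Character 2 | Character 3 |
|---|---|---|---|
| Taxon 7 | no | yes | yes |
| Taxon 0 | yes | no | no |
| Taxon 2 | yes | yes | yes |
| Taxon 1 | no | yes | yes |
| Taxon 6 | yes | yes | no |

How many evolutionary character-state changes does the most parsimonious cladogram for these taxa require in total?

3

Character polarity is set by the outgroup: the derived state is whichever differs from the outgroup's state, so for Character 1 the derived state is 'no', and for the remaining characters it is 'yes'.
Character 1 (derived state 'no') is shared by Taxon 1 and Taxon 7 — a synapomorphy uniting that clade.
All ingroup taxa share the derived state 'yes' for Character 2; it defines the ingroup but does not resolve relationships within it.
Character 3 (derived state 'yes') is shared by Taxon 1, Taxon 2, and Taxon 7 — a synapomorphy uniting that clade.
Most parsimonious ingroup topology: (((Taxon 1,Taxon 7),Taxon 2),Taxon 6).
Changes per character on this tree: Character 1: 1; Character 2: 1; Character 3: 1.
Total = 3.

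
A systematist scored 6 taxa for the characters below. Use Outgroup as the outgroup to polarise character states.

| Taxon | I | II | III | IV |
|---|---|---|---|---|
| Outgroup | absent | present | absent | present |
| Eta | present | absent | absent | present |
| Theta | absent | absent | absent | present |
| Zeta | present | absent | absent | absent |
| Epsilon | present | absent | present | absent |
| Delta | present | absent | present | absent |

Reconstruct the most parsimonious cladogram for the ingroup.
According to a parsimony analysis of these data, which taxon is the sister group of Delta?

Epsilon

Character polarity is set by the outgroup: the derived state is whichever differs from the outgroup's state, so for II, IV the derived state is 'absent', and for the remaining characters it is 'present'.
I: derived state 'present' in Delta, Epsilon, Eta, and Zeta only — synapomorphy for {Delta, Epsilon, Eta, Zeta}.
All ingroup taxa share the derived state 'absent' for II; it defines the ingroup but does not resolve relationships within it.
III: derived state 'present' in Delta and Epsilon only — synapomorphy for {Delta, Epsilon}.
IV (derived state 'absent') is shared by Delta, Epsilon, and Zeta — a synapomorphy uniting that clade.
Most parsimonious ingroup topology: ((Eta,(Zeta,(Epsilon,Delta))),Theta).
Delta and Epsilon form a cherry on this tree, so they are sister taxa.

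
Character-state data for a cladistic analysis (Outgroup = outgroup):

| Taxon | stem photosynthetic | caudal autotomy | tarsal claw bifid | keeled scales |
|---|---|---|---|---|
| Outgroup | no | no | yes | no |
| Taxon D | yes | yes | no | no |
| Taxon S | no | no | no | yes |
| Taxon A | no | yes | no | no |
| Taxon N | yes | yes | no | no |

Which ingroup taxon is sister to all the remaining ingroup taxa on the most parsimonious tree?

Character polarity is set by the outgroup: the derived state is whichever differs from the outgroup's state, so for tarsal claw bifid the derived state is 'no', and for the remaining characters it is 'yes'.
stem photosynthetic (derived state 'yes') is shared by Taxon D and Taxon N — a synapomorphy uniting that clade.
caudal autotomy: derived state 'yes' in Taxon A, Taxon D, and Taxon N only — synapomorphy for {Taxon A, Taxon D, Taxon N}.
All ingroup taxa share the derived state 'no' for tarsal claw bifid; it defines the ingroup but does not resolve relationships within it.
keeled scales (derived state 'yes') is unique to Taxon S (autapomorphy; uninformative for grouping).
Most parsimonious ingroup topology: (((Taxon D,Taxon N),Taxon A),Taxon S).
Taxon S is sister to the clade containing all other ingroup taxa, so it is the earliest-diverging (most basal) ingroup lineage.

Taxon S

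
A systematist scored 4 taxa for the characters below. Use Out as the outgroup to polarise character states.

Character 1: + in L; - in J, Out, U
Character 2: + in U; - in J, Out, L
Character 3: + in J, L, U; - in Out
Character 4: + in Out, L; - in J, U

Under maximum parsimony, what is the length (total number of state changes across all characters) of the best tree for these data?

Character polarity is set by the outgroup: the derived state is whichever differs from the outgroup's state, so for Character 4 the derived state is '-', and for the remaining characters it is '+'.
Character 1 (derived state '+') is unique to L (autapomorphy; uninformative for grouping).
Character 2 (derived state '+') is unique to U (autapomorphy; uninformative for grouping).
Character 3 (derived state '+') is shared by all ingroup taxa — unites the whole ingroup.
Character 4: derived state '-' in J and U only — synapomorphy for {J, U}.
Most parsimonious ingroup topology: ((U,J),L).
Changes per character on this tree: Character 1: 1; Character 2: 1; Character 3: 1; Character 4: 1.
Total = 4.

4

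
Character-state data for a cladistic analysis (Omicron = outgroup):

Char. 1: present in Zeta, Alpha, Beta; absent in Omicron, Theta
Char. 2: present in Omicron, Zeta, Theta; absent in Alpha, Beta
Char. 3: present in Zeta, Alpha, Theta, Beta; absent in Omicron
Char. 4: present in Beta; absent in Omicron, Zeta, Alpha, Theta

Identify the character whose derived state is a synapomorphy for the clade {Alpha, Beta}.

Character polarity is set by the outgroup: the derived state is whichever differs from the outgroup's state, so for Char. 2 the derived state is 'absent', and for the remaining characters it is 'present'.
Char. 1 (derived state 'present') is shared by Alpha, Beta, and Zeta — a synapomorphy uniting that clade.
Char. 2: derived state 'absent' in Alpha and Beta only — synapomorphy for {Alpha, Beta}.
Char. 3 (derived state 'present') is shared by all ingroup taxa — unites the whole ingroup.
Char. 4: derived state 'present' in Beta only — an autapomorphy, so it tells us nothing about relationships among taxa.
Most parsimonious ingroup topology: ((Zeta,(Alpha,Beta)),Theta).
The clade {Alpha, Beta} is supported by Char. 2: its derived state 'absent' occurs in exactly those taxa and in no other taxon (including the outgroup).

Char. 2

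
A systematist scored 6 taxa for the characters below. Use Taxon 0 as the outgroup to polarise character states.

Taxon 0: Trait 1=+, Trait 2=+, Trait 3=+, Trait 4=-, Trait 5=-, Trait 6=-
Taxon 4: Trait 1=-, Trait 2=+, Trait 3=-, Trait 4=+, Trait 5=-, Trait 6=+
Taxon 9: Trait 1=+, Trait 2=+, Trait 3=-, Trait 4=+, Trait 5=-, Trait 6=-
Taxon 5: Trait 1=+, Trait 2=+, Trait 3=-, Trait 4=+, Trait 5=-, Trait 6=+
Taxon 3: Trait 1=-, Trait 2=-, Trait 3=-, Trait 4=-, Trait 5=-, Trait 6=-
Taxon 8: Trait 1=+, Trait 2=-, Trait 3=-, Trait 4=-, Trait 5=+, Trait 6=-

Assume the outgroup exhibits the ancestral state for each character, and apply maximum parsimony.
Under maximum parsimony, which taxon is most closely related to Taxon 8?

Taxon 3

Character polarity is set by the outgroup: the derived state is whichever differs from the outgroup's state, so for Trait 1, Trait 2, Trait 3 the derived state is '-', and for the remaining characters it is '+'.
Trait 1 groups Taxon 3 and Taxon 4, which is incompatible with the clades supported by the remaining characters; treating it as convergent (homoplasy) costs fewer steps than any alternative tree.
Only Taxon 3 and Taxon 8 show the derived state '-' for Trait 2, supporting them as a clade.
All ingroup taxa share the derived state '-' for Trait 3; it defines the ingroup but does not resolve relationships within it.
Trait 4 (derived state '+') is shared by Taxon 4, Taxon 5, and Taxon 9 — a synapomorphy uniting that clade.
Trait 5 (derived state '+') is unique to Taxon 8 (autapomorphy; uninformative for grouping).
Only Taxon 4 and Taxon 5 show the derived state '+' for Trait 6, supporting them as a clade.
Most parsimonious ingroup topology: (((Taxon 4,Taxon 5),Taxon 9),(Taxon 3,Taxon 8)).
Taxon 8 and Taxon 3 form a cherry on this tree, so they are sister taxa.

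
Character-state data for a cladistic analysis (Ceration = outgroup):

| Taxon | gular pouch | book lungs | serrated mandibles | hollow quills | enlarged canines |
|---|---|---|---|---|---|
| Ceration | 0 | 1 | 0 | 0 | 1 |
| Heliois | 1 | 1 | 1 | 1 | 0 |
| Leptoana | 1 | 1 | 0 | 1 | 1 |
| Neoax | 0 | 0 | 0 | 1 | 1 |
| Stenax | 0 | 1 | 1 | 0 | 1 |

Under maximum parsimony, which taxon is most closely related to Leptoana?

Heliois

Character polarity is set by the outgroup: the derived state is whichever differs from the outgroup's state, so for book lungs, enlarged canines the derived state is '0', and for the remaining characters it is '1'.
gular pouch: derived state '1' in Heliois and Leptoana only — synapomorphy for {Heliois, Leptoana}.
book lungs: derived state '0' in Neoax only — an autapomorphy, so it tells us nothing about relationships among taxa.
serrated mandibles groups Heliois and Stenax, which is incompatible with the clades supported by the remaining characters; treating it as convergent (homoplasy) costs fewer steps than any alternative tree.
hollow quills: derived state '1' in Heliois, Leptoana, and Neoax only — synapomorphy for {Heliois, Leptoana, Neoax}.
enlarged canines: derived state '0' in Heliois only — an autapomorphy, so it tells us nothing about relationships among taxa.
Most parsimonious ingroup topology: (((Heliois,Leptoana),Neoax),Stenax).
Leptoana and Heliois form a cherry on this tree, so they are sister taxa.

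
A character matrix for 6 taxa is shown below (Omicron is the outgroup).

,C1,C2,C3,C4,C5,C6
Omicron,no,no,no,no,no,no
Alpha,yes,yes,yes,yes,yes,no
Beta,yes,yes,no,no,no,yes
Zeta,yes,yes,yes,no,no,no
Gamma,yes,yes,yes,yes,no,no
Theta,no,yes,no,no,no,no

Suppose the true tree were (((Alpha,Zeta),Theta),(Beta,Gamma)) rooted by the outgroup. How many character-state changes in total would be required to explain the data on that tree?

Map each character onto (((Alpha,Zeta),Theta),(Beta,Gamma)) (rooted by Omicron) and count the minimum state changes it requires (Fitch parsimony):
C1: 2; C2: 1; C3: 2; C4: 2; C5: 1; C6: 1.
Total tree length = 9.

9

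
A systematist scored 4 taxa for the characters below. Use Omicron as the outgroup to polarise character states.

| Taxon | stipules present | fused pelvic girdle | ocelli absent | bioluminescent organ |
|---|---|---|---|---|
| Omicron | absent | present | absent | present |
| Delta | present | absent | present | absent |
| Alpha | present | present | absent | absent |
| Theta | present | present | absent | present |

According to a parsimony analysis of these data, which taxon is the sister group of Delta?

Alpha

Character polarity is set by the outgroup: the derived state is whichever differs from the outgroup's state, so for fused pelvic girdle, bioluminescent organ the derived state is 'absent', and for the remaining characters it is 'present'.
stipules present (derived state 'present') is shared by all ingroup taxa — unites the whole ingroup.
fused pelvic girdle: derived state 'absent' in Delta only — an autapomorphy, so it tells us nothing about relationships among taxa.
ocelli absent: derived state 'present' in Delta only — an autapomorphy, so it tells us nothing about relationships among taxa.
bioluminescent organ (derived state 'absent') is shared by Alpha and Delta — a synapomorphy uniting that clade.
Most parsimonious ingroup topology: ((Delta,Alpha),Theta).
Delta and Alpha form a cherry on this tree, so they are sister taxa.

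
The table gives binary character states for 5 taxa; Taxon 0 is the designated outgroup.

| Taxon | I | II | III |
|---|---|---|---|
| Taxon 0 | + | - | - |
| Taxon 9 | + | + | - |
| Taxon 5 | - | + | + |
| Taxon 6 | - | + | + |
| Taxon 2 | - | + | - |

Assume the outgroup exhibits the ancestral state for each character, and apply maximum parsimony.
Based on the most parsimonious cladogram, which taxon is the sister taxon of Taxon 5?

Taxon 6

Character polarity is set by the outgroup: the derived state is whichever differs from the outgroup's state, so for I the derived state is '-', and for the remaining characters it is '+'.
I (derived state '-') is shared by Taxon 2, Taxon 5, and Taxon 6 — a synapomorphy uniting that clade.
II (derived state '+') is shared by all ingroup taxa — unites the whole ingroup.
Only Taxon 5 and Taxon 6 show the derived state '+' for III, supporting them as a clade.
Most parsimonious ingroup topology: ((Taxon 2,(Taxon 6,Taxon 5)),Taxon 9).
Taxon 5 and Taxon 6 form a cherry on this tree, so they are sister taxa.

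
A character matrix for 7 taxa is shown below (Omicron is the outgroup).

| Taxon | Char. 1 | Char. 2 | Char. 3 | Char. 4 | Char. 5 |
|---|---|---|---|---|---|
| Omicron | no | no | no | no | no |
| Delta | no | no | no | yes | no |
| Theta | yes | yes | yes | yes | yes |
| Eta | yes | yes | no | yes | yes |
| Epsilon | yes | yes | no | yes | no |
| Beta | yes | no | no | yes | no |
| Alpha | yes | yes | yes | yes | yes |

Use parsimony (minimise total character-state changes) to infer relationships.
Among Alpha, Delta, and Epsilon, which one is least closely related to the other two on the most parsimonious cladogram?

The outgroup has state 'no' for every character, so 'yes' is the derived state throughout.
Char. 1: derived state 'yes' in Alpha, Beta, Epsilon, Eta, and Theta only — synapomorphy for {Alpha, Beta, Epsilon, Eta, Theta}.
Only Alpha, Epsilon, Eta, and Theta show the derived state 'yes' for Char. 2, supporting them as a clade.
Only Alpha and Theta show the derived state 'yes' for Char. 3, supporting them as a clade.
Char. 4 (derived state 'yes') is shared by all ingroup taxa — unites the whole ingroup.
Char. 5: derived state 'yes' in Alpha, Eta, and Theta only — synapomorphy for {Alpha, Eta, Theta}.
Most parsimonious ingroup topology: (Delta,((((Theta,Alpha),Eta),Epsilon),Beta)).
Epsilon and Alpha share a more recent common ancestor with each other than either does with Delta, so Delta is the least closely related of the three.

Delta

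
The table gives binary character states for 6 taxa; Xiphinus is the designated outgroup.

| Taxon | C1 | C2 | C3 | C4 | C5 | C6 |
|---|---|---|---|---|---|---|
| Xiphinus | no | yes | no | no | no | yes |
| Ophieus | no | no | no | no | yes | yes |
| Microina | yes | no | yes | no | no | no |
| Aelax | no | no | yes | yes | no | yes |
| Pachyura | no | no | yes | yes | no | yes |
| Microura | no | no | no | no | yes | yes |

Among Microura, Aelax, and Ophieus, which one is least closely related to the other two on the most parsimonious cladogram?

Character polarity is set by the outgroup: the derived state is whichever differs from the outgroup's state, so for C2, C6 the derived state is 'no', and for the remaining characters it is 'yes'.
C1: derived state 'yes' in Microina only — an autapomorphy, so it tells us nothing about relationships among taxa.
All ingroup taxa share the derived state 'no' for C2; it defines the ingroup but does not resolve relationships within it.
C3 (derived state 'yes') is shared by Aelax, Microina, and Pachyura — a synapomorphy uniting that clade.
Only Aelax and Pachyura show the derived state 'yes' for C4, supporting them as a clade.
Only Microura and Ophieus show the derived state 'yes' for C5, supporting them as a clade.
C6: derived state 'no' in Microina only — an autapomorphy, so it tells us nothing about relationships among taxa.
Most parsimonious ingroup topology: ((Ophieus,Microura),(Microina,(Aelax,Pachyura))).
Microura and Ophieus share a more recent common ancestor with each other than either does with Aelax, so Aelax is the least closely related of the three.

Aelax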